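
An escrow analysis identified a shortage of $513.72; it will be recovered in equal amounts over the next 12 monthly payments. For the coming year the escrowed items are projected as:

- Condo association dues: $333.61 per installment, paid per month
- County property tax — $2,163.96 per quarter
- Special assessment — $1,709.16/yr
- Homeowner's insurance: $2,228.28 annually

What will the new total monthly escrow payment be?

$1,425.86

Condo association dues = $333.61 × 12 = $4,003.32/yr
County property tax = $2,163.96 × 4 = $8,655.84/yr
Special assessment = $1,709.16/yr
Homeowner's insurance = $2,228.28/yr
Yearly total = $4,003.32 + $8,655.84 + $1,709.16 + $2,228.28 = $16,596.60
Monthly escrow = $16,596.60 / 12 = $1,383.05
Shortage per month = $513.72 ÷ 12 = $42.81
New monthly escrow = $1,383.05 + $42.81 = $1,425.86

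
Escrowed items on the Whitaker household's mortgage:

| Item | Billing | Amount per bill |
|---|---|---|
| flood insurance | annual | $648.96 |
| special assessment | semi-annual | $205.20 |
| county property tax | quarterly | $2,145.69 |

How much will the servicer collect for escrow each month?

Flood insurance = $648.96
Special assessment = $205.20 × 2 = $410.40
County property tax = $2,145.69 × 4 = $8,582.76
Combined annual = $9,642.12
Monthly escrow = $9,642.12 / 12 = $803.51

$803.51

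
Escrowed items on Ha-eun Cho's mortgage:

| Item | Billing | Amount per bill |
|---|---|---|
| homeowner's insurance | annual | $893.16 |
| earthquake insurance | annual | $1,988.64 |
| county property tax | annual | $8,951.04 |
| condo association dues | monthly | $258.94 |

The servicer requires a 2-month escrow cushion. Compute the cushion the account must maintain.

Homeowner's insurance: $893.16/yr
Earthquake insurance: $1,988.64/yr
County property tax: $8,951.04/yr
Condo association dues: $258.94 × 12 = $3,107.28/yr
Total per year = $893.16 + $1,988.64 + $8,951.04 + $3,107.28 = $14,940.12
Base monthly escrow = $14,940.12 / 12 = $1,245.01
Reserve = 2 × $1,245.01 = $2,490.02

$2,490.02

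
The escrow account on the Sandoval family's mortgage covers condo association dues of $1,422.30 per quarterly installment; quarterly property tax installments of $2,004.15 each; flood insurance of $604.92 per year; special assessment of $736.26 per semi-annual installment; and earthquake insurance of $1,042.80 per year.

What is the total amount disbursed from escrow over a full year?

Condo association dues = $1,422.30 × 4 = $5,689.20
Property tax = $2,004.15 × 4 = $8,016.60
Flood insurance = $604.92
Special assessment = $736.26 × 2 = $1,472.52
Earthquake insurance = $1,042.80
Combined annual = $5,689.20 + $8,016.60 + $604.92 + $1,472.52 + $1,042.80 = $16,826.04

$16,826.04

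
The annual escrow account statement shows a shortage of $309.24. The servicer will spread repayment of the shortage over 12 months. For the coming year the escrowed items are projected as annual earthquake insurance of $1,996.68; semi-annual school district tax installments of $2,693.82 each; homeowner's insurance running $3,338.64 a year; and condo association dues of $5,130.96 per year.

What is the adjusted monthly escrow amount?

Earthquake insurance = $1,996.68
School district tax = $2,693.82 × 2 = $5,387.64
Homeowner's insurance = $3,338.64
Condo association dues = $5,130.96
Total annual escrow = $1,996.68 + $5,387.64 + $3,338.64 + $5,130.96 = $15,853.92
Monthly escrow = $15,853.92 ÷ 12 = $1,321.16
Shortage spread = $309.24 ÷ 12 = $25.77/mo
New monthly escrow = $1,321.16 + $25.77 = $1,346.93

$1,346.93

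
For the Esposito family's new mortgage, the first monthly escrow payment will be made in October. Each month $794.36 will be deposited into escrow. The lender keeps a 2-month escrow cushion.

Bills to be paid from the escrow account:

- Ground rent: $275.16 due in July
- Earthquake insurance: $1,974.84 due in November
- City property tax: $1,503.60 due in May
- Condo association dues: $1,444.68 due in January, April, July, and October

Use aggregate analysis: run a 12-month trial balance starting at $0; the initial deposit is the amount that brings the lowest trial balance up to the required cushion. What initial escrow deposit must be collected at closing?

$3,419.52

Cushion = 2 × $794.36 = $1,588.72
Trial balance (start $0, +$794.36 each month, − disbursements):
  Oct: +$794.36 − $1,444.68 → -$650.32
  Nov: +$794.36 − $1,974.84 → -$1,830.80
  Dec: +$794.36 → -$1,036.44
  Jan: +$794.36 − $1,444.68 → -$1,686.76
  Feb: +$794.36 → -$892.40
  Mar: +$794.36 → -$98.04
  Apr: +$794.36 − $1,444.68 → -$748.36
  May: +$794.36 − $1,503.60 → -$1,457.60
  Jun: +$794.36 → -$663.24
  Jul: +$794.36 − $1,719.84 → -$1,588.72
  Aug: +$794.36 → -$794.36
  Sep: +$794.36 → $0.00
Lowest trial balance = -$1,830.80 (Nov)
Initial deposit = cushion − low point = $1,588.72 − (-$1,830.80) = $3,419.52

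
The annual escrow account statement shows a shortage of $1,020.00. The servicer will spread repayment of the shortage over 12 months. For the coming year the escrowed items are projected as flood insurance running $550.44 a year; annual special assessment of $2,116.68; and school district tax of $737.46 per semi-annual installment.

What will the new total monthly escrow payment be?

Flood insurance = $550.44
Special assessment = $2,116.68
School district tax = $737.46 × 2 = $1,474.92
Combined annual = $550.44 + $2,116.68 + $1,474.92 = $4,142.04
Per month = $4,142.04 / 12 = $345.17
Shortage per month = $1,020.00 ÷ 12 = $85.00
New monthly escrow = $345.17 + $85.00 = $430.17

$430.17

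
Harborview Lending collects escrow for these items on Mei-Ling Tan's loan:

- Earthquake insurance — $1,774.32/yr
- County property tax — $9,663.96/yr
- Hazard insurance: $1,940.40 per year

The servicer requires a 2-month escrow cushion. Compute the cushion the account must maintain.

$2,229.78

Earthquake insurance: $1,774.32/yr
County property tax: $9,663.96/yr
Hazard insurance: $1,940.40/yr
Total per year = $1,774.32 + $9,663.96 + $1,940.40 = $13,378.68
Monthly escrow = $13,378.68 / 12 = $1,114.89
Required cushion = 2 × $1,114.89 = $2,229.78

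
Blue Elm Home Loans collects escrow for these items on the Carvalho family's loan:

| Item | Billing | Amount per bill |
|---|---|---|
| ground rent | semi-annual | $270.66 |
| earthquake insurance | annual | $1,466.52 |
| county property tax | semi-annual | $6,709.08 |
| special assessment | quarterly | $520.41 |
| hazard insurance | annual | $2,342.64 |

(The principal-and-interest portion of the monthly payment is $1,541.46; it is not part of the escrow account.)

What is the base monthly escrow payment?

Ground rent: $270.66 × 2 = $541.32/yr
Earthquake insurance: $1,466.52/yr
County property tax: $6,709.08 × 2 = $13,418.16/yr
Special assessment: $520.41 × 4 = $2,081.64/yr
Hazard insurance: $2,342.64/yr
Total per year = $19,850.28
Base monthly escrow = $19,850.28 / 12 = $1,654.19

$1,654.19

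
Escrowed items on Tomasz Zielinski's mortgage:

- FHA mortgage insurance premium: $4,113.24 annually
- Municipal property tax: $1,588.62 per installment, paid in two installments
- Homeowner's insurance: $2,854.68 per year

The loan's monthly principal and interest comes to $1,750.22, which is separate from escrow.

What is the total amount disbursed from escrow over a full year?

FHA mortgage insurance premium = $4,113.24/yr
Municipal property tax = $1,588.62 × 2 = $3,177.24/yr
Homeowner's insurance = $2,854.68/yr
Annual escrow total = $4,113.24 + $3,177.24 + $2,854.68 = $10,145.16

$10,145.16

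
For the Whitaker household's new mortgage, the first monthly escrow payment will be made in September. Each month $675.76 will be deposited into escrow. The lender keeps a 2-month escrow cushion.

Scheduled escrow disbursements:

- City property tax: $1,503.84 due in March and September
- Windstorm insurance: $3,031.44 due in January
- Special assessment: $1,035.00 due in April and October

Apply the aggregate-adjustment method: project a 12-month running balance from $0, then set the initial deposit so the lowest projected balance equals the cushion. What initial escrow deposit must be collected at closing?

$4,054.56

Cushion = 2 × $675.76 = $1,351.52
Trial balance (start $0, +$675.76 each month, − disbursements):
  Sep: +$675.76 − $1,503.84 → -$828.08
  Oct: +$675.76 − $1,035.00 → -$1,187.32
  Nov: +$675.76 → -$511.56
  Dec: +$675.76 → $164.20
  Jan: +$675.76 − $3,031.44 → -$2,191.48
  Feb: +$675.76 → -$1,515.72
  Mar: +$675.76 − $1,503.84 → -$2,343.80
  Apr: +$675.76 − $1,035.00 → -$2,703.04
  May: +$675.76 → -$2,027.28
  Jun: +$675.76 → -$1,351.52
  Jul: +$675.76 → -$675.76
  Aug: +$675.76 → $0.00
Lowest trial balance = -$2,703.04 (Apr)
Initial deposit = cushion − low point = $1,351.52 − (-$2,703.04) = $4,054.56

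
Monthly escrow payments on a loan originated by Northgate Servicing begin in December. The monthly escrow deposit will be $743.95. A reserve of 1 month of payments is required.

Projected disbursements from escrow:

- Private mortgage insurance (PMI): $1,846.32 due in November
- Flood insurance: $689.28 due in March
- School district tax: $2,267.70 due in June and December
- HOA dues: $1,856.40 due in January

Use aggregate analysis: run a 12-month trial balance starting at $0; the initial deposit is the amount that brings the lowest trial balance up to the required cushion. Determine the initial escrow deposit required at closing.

$3,380.15

Cushion = 1 × $743.95 = $743.95
Trial balance (start $0, +$743.95 each month, − disbursements):
  Dec: +$743.95 − $2,267.70 → -$1,523.75
  Jan: +$743.95 − $1,856.40 → -$2,636.20
  Feb: +$743.95 → -$1,892.25
  Mar: +$743.95 − $689.28 → -$1,837.58
  Apr: +$743.95 → -$1,093.63
  May: +$743.95 → -$349.68
  Jun: +$743.95 − $2,267.70 → -$1,873.43
  Jul: +$743.95 → -$1,129.48
  Aug: +$743.95 → -$385.53
  Sep: +$743.95 → $358.42
  Oct: +$743.95 → $1,102.37
  Nov: +$743.95 − $1,846.32 → $0.00
Lowest trial balance = -$2,636.20 (Jan)
Initial deposit = cushion − low point = $743.95 − (-$2,636.20) = $3,380.15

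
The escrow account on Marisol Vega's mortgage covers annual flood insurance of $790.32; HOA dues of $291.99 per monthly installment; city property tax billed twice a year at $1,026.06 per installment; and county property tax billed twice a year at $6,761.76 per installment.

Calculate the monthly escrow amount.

$1,655.82

Flood insurance = $790.32 annually
HOA dues = $291.99 × 12 = $3,503.88 annually
City property tax = $1,026.06 × 2 = $2,052.12 annually
County property tax = $6,761.76 × 2 = $13,523.52 annually
Yearly total = $790.32 + $3,503.88 + $2,052.12 + $13,523.52 = $19,869.84
Per month = $19,869.84 ÷ 12 = $1,655.82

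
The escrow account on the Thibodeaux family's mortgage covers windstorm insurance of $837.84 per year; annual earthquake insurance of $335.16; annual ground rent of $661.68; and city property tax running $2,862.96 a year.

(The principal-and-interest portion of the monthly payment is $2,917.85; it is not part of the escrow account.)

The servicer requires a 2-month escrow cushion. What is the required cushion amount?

Windstorm insurance: $837.84
Earthquake insurance: $335.16
Ground rent: $661.68
City property tax: $2,862.96
Total annual escrow = $837.84 + $335.16 + $661.68 + $2,862.96 = $4,697.64
Per month = $4,697.64 ÷ 12 = $391.47
Required cushion = 2 × $391.47 = $782.94

$782.94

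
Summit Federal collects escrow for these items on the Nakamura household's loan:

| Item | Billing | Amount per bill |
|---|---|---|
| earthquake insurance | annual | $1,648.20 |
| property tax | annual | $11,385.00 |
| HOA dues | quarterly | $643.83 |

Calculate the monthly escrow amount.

$1,300.71

Earthquake insurance — $1,648.20 annually
Property tax — $11,385.00 annually
HOA dues — $643.83 × 4 = $2,575.32 annually
Yearly total = $1,648.20 + $11,385.00 + $2,575.32 = $15,608.52
Base monthly escrow = $15,608.52 / 12 = $1,300.71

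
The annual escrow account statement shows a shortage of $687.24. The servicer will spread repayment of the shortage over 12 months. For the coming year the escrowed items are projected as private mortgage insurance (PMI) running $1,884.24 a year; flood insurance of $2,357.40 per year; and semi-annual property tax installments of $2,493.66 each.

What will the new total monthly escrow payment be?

$826.35

Private mortgage insurance (PMI) — $1,884.24 annually
Flood insurance — $2,357.40 annually
Property tax — $2,493.66 × 2 = $4,987.32 annually
Total per year = $1,884.24 + $2,357.40 + $4,987.32 = $9,228.96
Base monthly escrow = $9,228.96 ÷ 12 = $769.08
Shortage spread = $687.24 ÷ 12 = $57.27/mo
New monthly escrow = $769.08 + $57.27 = $826.35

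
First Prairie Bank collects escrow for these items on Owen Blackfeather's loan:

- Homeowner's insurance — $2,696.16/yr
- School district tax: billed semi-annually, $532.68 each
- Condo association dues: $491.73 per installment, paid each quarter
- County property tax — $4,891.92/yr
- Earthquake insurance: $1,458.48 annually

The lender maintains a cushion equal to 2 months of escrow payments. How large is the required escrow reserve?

$2,013.14

Homeowner's insurance — $2,696.16/yr
School district tax — $532.68 × 2 = $1,065.36/yr
Condo association dues — $491.73 × 4 = $1,966.92/yr
County property tax — $4,891.92/yr
Earthquake insurance — $1,458.48/yr
Total annual escrow = $2,696.16 + $1,065.36 + $1,966.92 + $4,891.92 + $1,458.48 = $12,078.84
Base monthly escrow = $12,078.84 ÷ 12 = $1,006.57
Required cushion = 2 × $1,006.57 = $2,013.14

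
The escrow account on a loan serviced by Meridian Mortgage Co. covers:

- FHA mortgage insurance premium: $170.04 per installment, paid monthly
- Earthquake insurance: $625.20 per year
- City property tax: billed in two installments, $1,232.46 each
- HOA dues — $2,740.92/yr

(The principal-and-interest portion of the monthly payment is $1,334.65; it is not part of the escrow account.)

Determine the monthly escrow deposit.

FHA mortgage insurance premium: $170.04 × 12 = $2,040.48 per year
Earthquake insurance: $625.20 per year
City property tax: $1,232.46 × 2 = $2,464.92 per year
HOA dues: $2,740.92 per year
Yearly total = $2,040.48 + $625.20 + $2,464.92 + $2,740.92 = $7,871.52
Monthly escrow = $7,871.52 ÷ 12 = $655.96

$655.96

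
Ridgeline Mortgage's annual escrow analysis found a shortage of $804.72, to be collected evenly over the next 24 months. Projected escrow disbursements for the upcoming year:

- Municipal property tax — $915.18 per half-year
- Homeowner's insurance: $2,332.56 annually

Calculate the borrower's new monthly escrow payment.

$380.44

Municipal property tax — $915.18 × 2 = $1,830.36
Homeowner's insurance — $2,332.56
Combined annual = $1,830.36 + $2,332.56 = $4,162.92
Per month = $4,162.92 ÷ 12 = $346.91
Shortage spread = $804.72 / 24 = $33.53/mo
Adjusted monthly = $346.91 + $33.53 = $380.44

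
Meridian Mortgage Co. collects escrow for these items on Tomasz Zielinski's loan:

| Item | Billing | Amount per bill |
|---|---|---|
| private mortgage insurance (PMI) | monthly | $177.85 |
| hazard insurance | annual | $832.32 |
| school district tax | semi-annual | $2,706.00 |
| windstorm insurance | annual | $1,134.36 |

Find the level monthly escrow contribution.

$792.74

Private mortgage insurance (PMI) = $177.85 × 12 = $2,134.20 per year
Hazard insurance = $832.32 per year
School district tax = $2,706.00 × 2 = $5,412.00 per year
Windstorm insurance = $1,134.36 per year
Yearly total = $9,512.88
Per month = $9,512.88 / 12 = $792.74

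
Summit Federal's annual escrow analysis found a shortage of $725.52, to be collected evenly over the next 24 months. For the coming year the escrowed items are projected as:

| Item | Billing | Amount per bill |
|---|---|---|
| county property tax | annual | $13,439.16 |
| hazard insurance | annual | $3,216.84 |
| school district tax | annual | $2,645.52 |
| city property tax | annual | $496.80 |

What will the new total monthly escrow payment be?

$1,680.09

County property tax: $13,439.16 per year
Hazard insurance: $3,216.84 per year
School district tax: $2,645.52 per year
City property tax: $496.80 per year
Yearly total = $13,439.16 + $3,216.84 + $2,645.52 + $496.80 = $19,798.32
Per month = $19,798.32 / 12 = $1,649.86
Shortage spread = $725.52 / 24 = $30.23/mo
New monthly escrow = $1,649.86 + $30.23 = $1,680.09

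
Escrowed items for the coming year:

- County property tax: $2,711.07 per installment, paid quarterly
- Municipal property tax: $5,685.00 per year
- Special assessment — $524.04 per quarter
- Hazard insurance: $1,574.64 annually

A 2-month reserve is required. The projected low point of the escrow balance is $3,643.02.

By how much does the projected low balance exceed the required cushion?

$276.34

County property tax — $2,711.07 × 4 = $10,844.28
Municipal property tax — $5,685.00
Special assessment — $524.04 × 4 = $2,096.16
Hazard insurance — $1,574.64
Total annual escrow = $20,200.08
Monthly escrow = $20,200.08 ÷ 12 = $1,683.34
Required reserve = 2 × $1,683.34 = $3,366.68
Excess over cushion: $3,643.02 − $3,366.68 = $276.34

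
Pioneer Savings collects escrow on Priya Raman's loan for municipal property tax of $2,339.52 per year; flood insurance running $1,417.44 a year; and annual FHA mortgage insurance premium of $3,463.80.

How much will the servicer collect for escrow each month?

Municipal property tax = $2,339.52 annually
Flood insurance = $1,417.44 annually
FHA mortgage insurance premium = $3,463.80 annually
Annual escrow total = $7,220.76
Per month = $7,220.76 / 12 = $601.73

$601.73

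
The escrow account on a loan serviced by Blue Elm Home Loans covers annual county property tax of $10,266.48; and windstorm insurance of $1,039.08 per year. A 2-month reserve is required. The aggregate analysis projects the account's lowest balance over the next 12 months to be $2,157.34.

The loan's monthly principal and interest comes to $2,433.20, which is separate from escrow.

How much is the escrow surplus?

$273.08

County property tax — $10,266.48/yr
Windstorm insurance — $1,039.08/yr
Total per year = $10,266.48 + $1,039.08 = $11,305.56
Monthly = $11,305.56 ÷ 12 = $942.13
Cushion = 2 × $942.13 = $1,884.26
Surplus = $2,157.34 − $1,884.26 = $273.08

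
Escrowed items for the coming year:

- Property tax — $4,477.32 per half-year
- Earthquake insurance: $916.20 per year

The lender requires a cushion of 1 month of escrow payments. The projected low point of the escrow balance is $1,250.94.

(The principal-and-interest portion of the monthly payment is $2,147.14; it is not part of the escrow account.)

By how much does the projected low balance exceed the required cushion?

Property tax: $4,477.32 × 2 = $8,954.64
Earthquake insurance: $916.20
Annual escrow total = $9,870.84
Base monthly escrow = $9,870.84 / 12 = $822.57
Required reserve = 1 × $822.57 = $822.57
Surplus = $1,250.94 − $822.57 = $428.37

$428.37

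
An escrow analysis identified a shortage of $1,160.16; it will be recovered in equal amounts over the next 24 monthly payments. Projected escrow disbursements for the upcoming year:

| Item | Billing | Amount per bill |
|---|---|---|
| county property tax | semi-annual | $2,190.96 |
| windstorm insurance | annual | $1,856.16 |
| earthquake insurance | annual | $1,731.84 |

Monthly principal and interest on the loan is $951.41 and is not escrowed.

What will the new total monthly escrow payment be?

$712.50

County property tax: $2,190.96 × 2 = $4,381.92 per year
Windstorm insurance: $1,856.16 per year
Earthquake insurance: $1,731.84 per year
Combined annual = $4,381.92 + $1,856.16 + $1,731.84 = $7,969.92
Base monthly escrow = $7,969.92 ÷ 12 = $664.16
Shortage spread = $1,160.16 / 24 = $48.34/mo
New monthly escrow = $664.16 + $48.34 = $712.50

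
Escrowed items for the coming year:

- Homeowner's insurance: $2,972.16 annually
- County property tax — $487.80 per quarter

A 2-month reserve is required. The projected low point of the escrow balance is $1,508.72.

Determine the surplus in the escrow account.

$688.16

Homeowner's insurance — $2,972.16
County property tax — $487.80 × 4 = $1,951.20
Combined annual = $2,972.16 + $1,951.20 = $4,923.36
Monthly = $4,923.36 / 12 = $410.28
Cushion = 2 × $410.28 = $820.56
Surplus = $1,508.72 − $820.56 = $688.16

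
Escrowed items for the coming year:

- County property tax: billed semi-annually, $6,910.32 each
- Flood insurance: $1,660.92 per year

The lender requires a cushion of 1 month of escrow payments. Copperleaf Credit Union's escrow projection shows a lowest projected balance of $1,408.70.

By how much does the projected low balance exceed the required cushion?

$118.57

County property tax — $6,910.32 × 2 = $13,820.64 per year
Flood insurance — $1,660.92 per year
Yearly total = $13,820.64 + $1,660.92 = $15,481.56
Per month = $15,481.56 / 12 = $1,290.13
Required reserve = 1 × $1,290.13 = $1,290.13
Surplus = $1,408.70 − $1,290.13 = $118.57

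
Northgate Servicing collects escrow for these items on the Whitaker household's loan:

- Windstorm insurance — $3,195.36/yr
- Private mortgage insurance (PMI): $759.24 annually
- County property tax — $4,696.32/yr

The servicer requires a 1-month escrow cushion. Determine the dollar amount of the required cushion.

Windstorm insurance — $3,195.36 annually
Private mortgage insurance (PMI) — $759.24 annually
County property tax — $4,696.32 annually
Total per year = $3,195.36 + $759.24 + $4,696.32 = $8,650.92
Per month = $8,650.92 ÷ 12 = $720.91
Required cushion = 1 × $720.91 = $720.91

$720.91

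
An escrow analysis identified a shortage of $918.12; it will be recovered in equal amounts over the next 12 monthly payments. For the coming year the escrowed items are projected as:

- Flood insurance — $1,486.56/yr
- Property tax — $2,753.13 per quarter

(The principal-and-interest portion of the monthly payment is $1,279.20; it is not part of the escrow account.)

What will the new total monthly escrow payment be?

Flood insurance: $1,486.56
Property tax: $2,753.13 × 4 = $11,012.52
Annual escrow total = $12,499.08
Base monthly escrow = $12,499.08 / 12 = $1,041.59
Shortage spread = $918.12 / 12 = $76.51/mo
Adjusted monthly = $1,041.59 + $76.51 = $1,118.10

$1,118.10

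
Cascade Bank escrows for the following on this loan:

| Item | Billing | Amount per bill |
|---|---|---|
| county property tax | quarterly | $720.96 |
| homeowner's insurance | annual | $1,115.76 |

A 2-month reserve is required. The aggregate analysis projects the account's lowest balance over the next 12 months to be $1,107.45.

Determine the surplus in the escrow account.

$440.85

County property tax = $720.96 × 4 = $2,883.84
Homeowner's insurance = $1,115.76
Total annual escrow = $2,883.84 + $1,115.76 = $3,999.60
Per month = $3,999.60 ÷ 12 = $333.30
Required reserve = 2 × $333.30 = $666.60
Surplus = $1,107.45 − $666.60 = $440.85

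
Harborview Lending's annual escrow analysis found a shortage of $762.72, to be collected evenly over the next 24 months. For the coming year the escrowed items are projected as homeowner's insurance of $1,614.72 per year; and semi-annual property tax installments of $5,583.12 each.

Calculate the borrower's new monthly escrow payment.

Homeowner's insurance = $1,614.72 annually
Property tax = $5,583.12 × 2 = $11,166.24 annually
Total annual escrow = $12,780.96
Monthly = $12,780.96 / 12 = $1,065.08
Shortage spread = $762.72 / 24 = $31.78/mo
New monthly escrow = $1,065.08 + $31.78 = $1,096.86

$1,096.86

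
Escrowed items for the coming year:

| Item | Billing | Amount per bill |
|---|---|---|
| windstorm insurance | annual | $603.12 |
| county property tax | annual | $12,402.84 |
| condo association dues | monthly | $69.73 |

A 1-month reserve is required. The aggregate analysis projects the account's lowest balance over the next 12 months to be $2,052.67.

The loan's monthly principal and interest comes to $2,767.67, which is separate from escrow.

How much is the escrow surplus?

$899.11

Windstorm insurance — $603.12 per year
County property tax — $12,402.84 per year
Condo association dues — $69.73 × 12 = $836.76 per year
Yearly total = $13,842.72
Monthly = $13,842.72 / 12 = $1,153.56
Cushion = 1 × $1,153.56 = $1,153.56
Excess over cushion: $2,052.67 − $1,153.56 = $899.11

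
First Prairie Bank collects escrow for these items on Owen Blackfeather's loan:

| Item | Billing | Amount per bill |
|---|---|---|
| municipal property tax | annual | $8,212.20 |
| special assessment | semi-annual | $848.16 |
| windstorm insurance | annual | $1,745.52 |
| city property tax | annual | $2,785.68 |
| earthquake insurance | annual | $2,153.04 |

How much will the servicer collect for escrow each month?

Municipal property tax = $8,212.20 annually
Special assessment = $848.16 × 2 = $1,696.32 annually
Windstorm insurance = $1,745.52 annually
City property tax = $2,785.68 annually
Earthquake insurance = $2,153.04 annually
Total annual escrow = $8,212.20 + $1,696.32 + $1,745.52 + $2,785.68 + $2,153.04 = $16,592.76
Monthly = $16,592.76 / 12 = $1,382.73

$1,382.73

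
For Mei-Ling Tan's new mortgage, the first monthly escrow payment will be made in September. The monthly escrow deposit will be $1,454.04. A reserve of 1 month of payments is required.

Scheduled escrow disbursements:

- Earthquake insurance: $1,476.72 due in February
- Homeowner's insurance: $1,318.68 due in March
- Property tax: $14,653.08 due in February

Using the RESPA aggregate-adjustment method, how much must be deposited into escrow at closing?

$8,859.60

Cushion = 1 × $1,454.04 = $1,454.04
Trial balance (start $0, +$1,454.04 each month, − disbursements):
  Sep: +$1,454.04 → $1,454.04
  Oct: +$1,454.04 → $2,908.08
  Nov: +$1,454.04 → $4,362.12
  Dec: +$1,454.04 → $5,816.16
  Jan: +$1,454.04 → $7,270.20
  Feb: +$1,454.04 − $16,129.80 → -$7,405.56
  Mar: +$1,454.04 − $1,318.68 → -$7,270.20
  Apr: +$1,454.04 → -$5,816.16
  May: +$1,454.04 → -$4,362.12
  Jun: +$1,454.04 → -$2,908.08
  Jul: +$1,454.04 → -$1,454.04
  Aug: +$1,454.04 → $0.00
Lowest trial balance = -$7,405.56 (Feb)
Initial deposit = cushion − low point = $1,454.04 − (-$7,405.56) = $8,859.60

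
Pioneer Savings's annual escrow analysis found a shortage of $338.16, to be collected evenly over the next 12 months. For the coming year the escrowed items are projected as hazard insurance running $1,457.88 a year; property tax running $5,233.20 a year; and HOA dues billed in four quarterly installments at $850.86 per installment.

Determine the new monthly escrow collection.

Hazard insurance — $1,457.88 annually
Property tax — $5,233.20 annually
HOA dues — $850.86 × 4 = $3,403.44 annually
Combined annual = $10,094.52
Monthly escrow = $10,094.52 / 12 = $841.21
Shortage spread = $338.16 ÷ 12 = $28.18/mo
New monthly escrow = $841.21 + $28.18 = $869.39

$869.39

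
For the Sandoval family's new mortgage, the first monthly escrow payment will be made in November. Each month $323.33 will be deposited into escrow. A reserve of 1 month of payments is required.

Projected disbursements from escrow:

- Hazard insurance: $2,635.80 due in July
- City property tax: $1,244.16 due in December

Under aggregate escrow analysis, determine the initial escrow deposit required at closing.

$1,293.32

Cushion = 1 × $323.33 = $323.33
Trial balance (start $0, +$323.33 each month, − disbursements):
  Nov: +$323.33 → $323.33
  Dec: +$323.33 − $1,244.16 → -$597.50
  Jan: +$323.33 → -$274.17
  Feb: +$323.33 → $49.16
  Mar: +$323.33 → $372.49
  Apr: +$323.33 → $695.82
  May: +$323.33 → $1,019.15
  Jun: +$323.33 → $1,342.48
  Jul: +$323.33 − $2,635.80 → -$969.99
  Aug: +$323.33 → -$646.66
  Sep: +$323.33 → -$323.33
  Oct: +$323.33 → $0.00
Lowest trial balance = -$969.99 (Jul)
Initial deposit = cushion − low point = $323.33 − (-$969.99) = $1,293.32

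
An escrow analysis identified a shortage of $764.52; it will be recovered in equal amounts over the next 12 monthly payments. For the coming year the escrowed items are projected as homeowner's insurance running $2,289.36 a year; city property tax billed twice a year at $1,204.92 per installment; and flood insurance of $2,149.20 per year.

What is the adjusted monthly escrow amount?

Homeowner's insurance — $2,289.36 per year
City property tax — $1,204.92 × 2 = $2,409.84 per year
Flood insurance — $2,149.20 per year
Annual escrow total = $2,289.36 + $2,409.84 + $2,149.20 = $6,848.40
Monthly = $6,848.40 / 12 = $570.70
Shortage spread = $764.52 / 12 = $63.71/mo
Adjusted monthly = $570.70 + $63.71 = $634.41

$634.41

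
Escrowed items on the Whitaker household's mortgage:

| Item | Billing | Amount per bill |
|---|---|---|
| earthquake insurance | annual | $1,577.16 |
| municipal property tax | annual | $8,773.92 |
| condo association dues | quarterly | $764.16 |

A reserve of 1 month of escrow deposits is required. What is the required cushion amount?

Earthquake insurance = $1,577.16
Municipal property tax = $8,773.92
Condo association dues = $764.16 × 4 = $3,056.64
Yearly total = $13,407.72
Monthly escrow = $13,407.72 / 12 = $1,117.31
Required cushion = 1 × $1,117.31 = $1,117.31

$1,117.31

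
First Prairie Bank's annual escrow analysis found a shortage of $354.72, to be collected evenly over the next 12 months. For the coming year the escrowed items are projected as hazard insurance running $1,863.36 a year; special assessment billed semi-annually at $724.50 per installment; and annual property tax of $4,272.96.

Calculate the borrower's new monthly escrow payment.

$661.67

Hazard insurance: $1,863.36/yr
Special assessment: $724.50 × 2 = $1,449.00/yr
Property tax: $4,272.96/yr
Total per year = $1,863.36 + $1,449.00 + $4,272.96 = $7,585.32
Monthly escrow = $7,585.32 ÷ 12 = $632.11
Shortage per month = $354.72 ÷ 12 = $29.56
New monthly escrow = $632.11 + $29.56 = $661.67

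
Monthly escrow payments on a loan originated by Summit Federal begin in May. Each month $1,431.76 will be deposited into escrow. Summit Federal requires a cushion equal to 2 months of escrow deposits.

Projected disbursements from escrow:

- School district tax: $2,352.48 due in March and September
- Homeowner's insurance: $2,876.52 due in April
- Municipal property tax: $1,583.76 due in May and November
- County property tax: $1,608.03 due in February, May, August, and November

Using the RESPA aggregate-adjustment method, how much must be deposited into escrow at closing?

$4,623.55

Cushion = 2 × $1,431.76 = $2,863.52
Trial balance (start $0, +$1,431.76 each month, − disbursements):
  May: +$1,431.76 − $3,191.79 → -$1,760.03
  Jun: +$1,431.76 → -$328.27
  Jul: +$1,431.76 → $1,103.49
  Aug: +$1,431.76 − $1,608.03 → $927.22
  Sep: +$1,431.76 − $2,352.48 → $6.50
  Oct: +$1,431.76 → $1,438.26
  Nov: +$1,431.76 − $3,191.79 → -$321.77
  Dec: +$1,431.76 → $1,109.99
  Jan: +$1,431.76 → $2,541.75
  Feb: +$1,431.76 − $1,608.03 → $2,365.48
  Mar: +$1,431.76 − $2,352.48 → $1,444.76
  Apr: +$1,431.76 − $2,876.52 → $0.00
Lowest trial balance = -$1,760.03 (May)
Initial deposit = cushion − low point = $2,863.52 − (-$1,760.03) = $4,623.55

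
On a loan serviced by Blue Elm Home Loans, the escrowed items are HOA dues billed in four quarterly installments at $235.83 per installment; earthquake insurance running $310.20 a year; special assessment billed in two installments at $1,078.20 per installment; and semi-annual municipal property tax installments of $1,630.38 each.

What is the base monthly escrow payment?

$555.89

HOA dues: $235.83 × 4 = $943.32/yr
Earthquake insurance: $310.20/yr
Special assessment: $1,078.20 × 2 = $2,156.40/yr
Municipal property tax: $1,630.38 × 2 = $3,260.76/yr
Total per year = $943.32 + $310.20 + $2,156.40 + $3,260.76 = $6,670.68
Base monthly escrow = $6,670.68 / 12 = $555.89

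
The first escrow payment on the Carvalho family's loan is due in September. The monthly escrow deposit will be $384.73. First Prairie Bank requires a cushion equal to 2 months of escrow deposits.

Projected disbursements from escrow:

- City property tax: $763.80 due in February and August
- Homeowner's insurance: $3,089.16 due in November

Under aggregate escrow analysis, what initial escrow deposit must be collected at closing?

Cushion = 2 × $384.73 = $769.46
Trial balance (start $0, +$384.73 each month, − disbursements):
  Sep: +$384.73 → $384.73
  Oct: +$384.73 → $769.46
  Nov: +$384.73 − $3,089.16 → -$1,934.97
  Dec: +$384.73 → -$1,550.24
  Jan: +$384.73 → -$1,165.51
  Feb: +$384.73 − $763.80 → -$1,544.58
  Mar: +$384.73 → -$1,159.85
  Apr: +$384.73 → -$775.12
  May: +$384.73 → -$390.39
  Jun: +$384.73 → -$5.66
  Jul: +$384.73 → $379.07
  Aug: +$384.73 − $763.80 → $0.00
Lowest trial balance = -$1,934.97 (Nov)
Initial deposit = cushion − low point = $769.46 − (-$1,934.97) = $2,704.43

$2,704.43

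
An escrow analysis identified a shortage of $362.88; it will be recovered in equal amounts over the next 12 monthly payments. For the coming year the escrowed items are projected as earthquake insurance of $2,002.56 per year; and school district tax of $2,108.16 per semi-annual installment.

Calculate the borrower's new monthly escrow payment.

$548.48

Earthquake insurance = $2,002.56 annually
School district tax = $2,108.16 × 2 = $4,216.32 annually
Yearly total = $6,218.88
Monthly = $6,218.88 ÷ 12 = $518.24
Shortage per month = $362.88 / 12 = $30.24
Adjusted monthly = $518.24 + $30.24 = $548.48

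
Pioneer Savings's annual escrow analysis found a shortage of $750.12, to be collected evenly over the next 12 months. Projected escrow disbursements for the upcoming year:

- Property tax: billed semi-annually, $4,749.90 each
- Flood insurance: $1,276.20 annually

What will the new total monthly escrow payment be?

$960.51

Property tax = $4,749.90 × 2 = $9,499.80
Flood insurance = $1,276.20
Annual escrow total = $10,776.00
Monthly = $10,776.00 ÷ 12 = $898.00
Monthly shortage recovery: $750.12 ÷ 12 = $62.51
New monthly escrow = $898.00 + $62.51 = $960.51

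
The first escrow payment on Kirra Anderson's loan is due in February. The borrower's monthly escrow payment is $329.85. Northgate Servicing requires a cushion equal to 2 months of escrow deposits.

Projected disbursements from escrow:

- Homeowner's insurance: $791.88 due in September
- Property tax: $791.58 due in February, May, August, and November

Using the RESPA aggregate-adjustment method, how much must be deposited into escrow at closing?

Cushion = 2 × $329.85 = $659.70
Trial balance (start $0, +$329.85 each month, − disbursements):
  Feb: +$329.85 − $791.58 → -$461.73
  Mar: +$329.85 → -$131.88
  Apr: +$329.85 → $197.97
  May: +$329.85 − $791.58 → -$263.76
  Jun: +$329.85 → $66.09
  Jul: +$329.85 → $395.94
  Aug: +$329.85 − $791.58 → -$65.79
  Sep: +$329.85 − $791.88 → -$527.82
  Oct: +$329.85 → -$197.97
  Nov: +$329.85 − $791.58 → -$659.70
  Dec: +$329.85 → -$329.85
  Jan: +$329.85 → $0.00
Lowest trial balance = -$659.70 (Nov)
Initial deposit = cushion − low point = $659.70 − (-$659.70) = $1,319.40

$1,319.40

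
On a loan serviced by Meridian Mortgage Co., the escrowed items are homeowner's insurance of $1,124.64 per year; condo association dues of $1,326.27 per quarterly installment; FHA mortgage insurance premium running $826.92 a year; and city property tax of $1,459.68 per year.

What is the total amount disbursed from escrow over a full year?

$8,716.32

Homeowner's insurance = $1,124.64
Condo association dues = $1,326.27 × 4 = $5,305.08
FHA mortgage insurance premium = $826.92
City property tax = $1,459.68
Total annual escrow = $8,716.32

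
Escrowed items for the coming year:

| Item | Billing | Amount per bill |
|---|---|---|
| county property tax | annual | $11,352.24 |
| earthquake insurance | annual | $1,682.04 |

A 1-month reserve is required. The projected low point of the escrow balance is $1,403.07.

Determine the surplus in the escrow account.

$316.88

County property tax = $11,352.24 per year
Earthquake insurance = $1,682.04 per year
Yearly total = $11,352.24 + $1,682.04 = $13,034.28
Monthly = $13,034.28 / 12 = $1,086.19
Cushion = 1 × $1,086.19 = $1,086.19
Excess over cushion: $1,403.07 − $1,086.19 = $316.88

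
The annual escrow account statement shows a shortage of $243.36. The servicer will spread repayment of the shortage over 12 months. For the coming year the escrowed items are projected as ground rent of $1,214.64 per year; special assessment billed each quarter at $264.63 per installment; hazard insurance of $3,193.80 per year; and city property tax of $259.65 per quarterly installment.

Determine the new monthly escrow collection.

$562.41

Ground rent — $1,214.64 annually
Special assessment — $264.63 × 4 = $1,058.52 annually
Hazard insurance — $3,193.80 annually
City property tax — $259.65 × 4 = $1,038.60 annually
Yearly total = $1,214.64 + $1,058.52 + $3,193.80 + $1,038.60 = $6,505.56
Monthly escrow = $6,505.56 ÷ 12 = $542.13
Monthly shortage recovery: $243.36 ÷ 12 = $20.28
Adjusted monthly = $542.13 + $20.28 = $562.41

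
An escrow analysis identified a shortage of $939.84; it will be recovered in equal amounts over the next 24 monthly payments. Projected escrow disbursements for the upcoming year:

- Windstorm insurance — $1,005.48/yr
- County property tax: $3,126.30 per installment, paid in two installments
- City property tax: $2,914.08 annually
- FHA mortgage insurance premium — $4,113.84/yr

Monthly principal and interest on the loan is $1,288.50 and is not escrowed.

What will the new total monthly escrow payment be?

$1,229.66

Windstorm insurance: $1,005.48/yr
County property tax: $3,126.30 × 2 = $6,252.60/yr
City property tax: $2,914.08/yr
FHA mortgage insurance premium: $4,113.84/yr
Combined annual = $14,286.00
Monthly = $14,286.00 / 12 = $1,190.50
Shortage per month = $939.84 / 24 = $39.16
Adjusted monthly = $1,190.50 + $39.16 = $1,229.66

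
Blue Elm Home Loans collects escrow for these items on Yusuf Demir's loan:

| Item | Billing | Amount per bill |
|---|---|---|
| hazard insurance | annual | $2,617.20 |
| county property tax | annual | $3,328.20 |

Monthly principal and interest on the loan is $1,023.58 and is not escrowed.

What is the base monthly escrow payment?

Hazard insurance — $2,617.20 per year
County property tax — $3,328.20 per year
Total per year = $2,617.20 + $3,328.20 = $5,945.40
Base monthly escrow = $5,945.40 ÷ 12 = $495.45

$495.45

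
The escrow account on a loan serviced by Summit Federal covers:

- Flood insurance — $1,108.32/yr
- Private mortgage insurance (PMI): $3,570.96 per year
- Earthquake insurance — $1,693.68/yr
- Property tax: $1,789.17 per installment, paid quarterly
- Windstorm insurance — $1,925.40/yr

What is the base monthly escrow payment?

Flood insurance — $1,108.32 per year
Private mortgage insurance (PMI) — $3,570.96 per year
Earthquake insurance — $1,693.68 per year
Property tax — $1,789.17 × 4 = $7,156.68 per year
Windstorm insurance — $1,925.40 per year
Annual escrow total = $1,108.32 + $3,570.96 + $1,693.68 + $7,156.68 + $1,925.40 = $15,455.04
Monthly escrow = $15,455.04 ÷ 12 = $1,287.92

$1,287.92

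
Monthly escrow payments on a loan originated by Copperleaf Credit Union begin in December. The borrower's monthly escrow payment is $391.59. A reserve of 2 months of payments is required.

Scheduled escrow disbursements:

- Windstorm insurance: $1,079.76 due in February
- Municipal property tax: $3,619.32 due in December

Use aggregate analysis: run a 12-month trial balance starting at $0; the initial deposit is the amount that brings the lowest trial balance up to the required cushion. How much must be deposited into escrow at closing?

$4,307.49

Cushion = 2 × $391.59 = $783.18
Trial balance (start $0, +$391.59 each month, − disbursements):
  Dec: +$391.59 − $3,619.32 → -$3,227.73
  Jan: +$391.59 → -$2,836.14
  Feb: +$391.59 − $1,079.76 → -$3,524.31
  Mar: +$391.59 → -$3,132.72
  Apr: +$391.59 → -$2,741.13
  May: +$391.59 → -$2,349.54
  Jun: +$391.59 → -$1,957.95
  Jul: +$391.59 → -$1,566.36
  Aug: +$391.59 → -$1,174.77
  Sep: +$391.59 → -$783.18
  Oct: +$391.59 → -$391.59
  Nov: +$391.59 → $0.00
Lowest trial balance = -$3,524.31 (Feb)
Initial deposit = cushion − low point = $783.18 − (-$3,524.31) = $4,307.49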